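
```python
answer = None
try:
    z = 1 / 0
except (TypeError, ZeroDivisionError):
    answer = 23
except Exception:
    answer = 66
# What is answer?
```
23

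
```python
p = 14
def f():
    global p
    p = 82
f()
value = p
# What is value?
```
82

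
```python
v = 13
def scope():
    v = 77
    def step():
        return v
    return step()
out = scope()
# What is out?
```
77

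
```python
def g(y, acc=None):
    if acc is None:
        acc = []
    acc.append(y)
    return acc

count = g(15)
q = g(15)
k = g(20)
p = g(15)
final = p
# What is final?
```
[15]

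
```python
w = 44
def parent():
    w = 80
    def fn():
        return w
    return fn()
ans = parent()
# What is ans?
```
80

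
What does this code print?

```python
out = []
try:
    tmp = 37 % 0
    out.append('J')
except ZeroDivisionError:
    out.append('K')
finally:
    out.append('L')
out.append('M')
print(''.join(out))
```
KLM

finally always runs, even after exception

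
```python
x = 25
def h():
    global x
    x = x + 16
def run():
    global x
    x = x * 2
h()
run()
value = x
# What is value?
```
82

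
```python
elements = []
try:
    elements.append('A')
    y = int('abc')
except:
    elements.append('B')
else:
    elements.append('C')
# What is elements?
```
['A', 'B']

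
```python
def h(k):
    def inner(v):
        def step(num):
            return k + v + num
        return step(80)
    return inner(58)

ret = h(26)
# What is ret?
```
164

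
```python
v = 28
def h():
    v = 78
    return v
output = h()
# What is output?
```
78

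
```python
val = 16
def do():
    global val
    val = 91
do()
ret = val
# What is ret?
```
91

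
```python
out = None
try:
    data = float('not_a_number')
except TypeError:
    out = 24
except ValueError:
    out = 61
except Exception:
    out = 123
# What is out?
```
61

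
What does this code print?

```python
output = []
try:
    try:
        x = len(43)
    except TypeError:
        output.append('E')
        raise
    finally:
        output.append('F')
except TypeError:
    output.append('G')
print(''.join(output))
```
EFG

finally runs before re-raised exception propagates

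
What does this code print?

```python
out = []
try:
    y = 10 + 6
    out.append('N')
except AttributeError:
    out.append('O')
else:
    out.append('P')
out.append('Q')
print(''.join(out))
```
NPQ

else block runs when no exception occurs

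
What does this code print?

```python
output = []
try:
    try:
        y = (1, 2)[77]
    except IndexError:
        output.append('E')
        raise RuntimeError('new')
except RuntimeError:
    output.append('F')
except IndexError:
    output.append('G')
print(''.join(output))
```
EF

New RuntimeError raised, caught by outer RuntimeError handler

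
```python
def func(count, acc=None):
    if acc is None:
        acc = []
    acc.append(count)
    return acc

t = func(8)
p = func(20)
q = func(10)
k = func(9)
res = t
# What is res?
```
[8]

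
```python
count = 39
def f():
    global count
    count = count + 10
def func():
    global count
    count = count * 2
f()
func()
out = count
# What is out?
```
98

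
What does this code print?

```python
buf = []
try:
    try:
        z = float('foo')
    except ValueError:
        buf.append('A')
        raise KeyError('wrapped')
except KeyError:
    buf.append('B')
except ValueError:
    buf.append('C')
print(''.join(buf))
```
AB

New KeyError raised, caught by outer KeyError handler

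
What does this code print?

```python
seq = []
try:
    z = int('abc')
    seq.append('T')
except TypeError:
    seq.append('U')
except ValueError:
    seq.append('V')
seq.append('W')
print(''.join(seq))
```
VW

ValueError is caught by its specific handler, not TypeError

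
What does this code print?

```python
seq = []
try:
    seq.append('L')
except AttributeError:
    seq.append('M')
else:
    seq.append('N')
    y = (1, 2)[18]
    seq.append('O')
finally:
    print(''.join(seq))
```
LN

Try succeeds, else appends 'N', IndexError in else is uncaught, finally prints before exception propagates ('O' never appended)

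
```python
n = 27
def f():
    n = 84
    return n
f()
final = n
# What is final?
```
27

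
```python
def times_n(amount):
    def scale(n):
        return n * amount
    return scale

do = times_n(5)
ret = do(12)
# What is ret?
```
60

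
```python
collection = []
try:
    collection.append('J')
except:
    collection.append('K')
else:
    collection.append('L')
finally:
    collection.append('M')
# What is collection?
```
['J', 'L', 'M']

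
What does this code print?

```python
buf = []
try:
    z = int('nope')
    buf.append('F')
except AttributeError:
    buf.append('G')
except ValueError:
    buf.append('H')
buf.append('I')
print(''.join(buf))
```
HI

ValueError is caught by its specific handler, not AttributeError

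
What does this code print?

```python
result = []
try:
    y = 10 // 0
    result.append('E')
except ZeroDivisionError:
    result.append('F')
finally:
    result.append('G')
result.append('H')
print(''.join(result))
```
FGH

finally always runs, even after exception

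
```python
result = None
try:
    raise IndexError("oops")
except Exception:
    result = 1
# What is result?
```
1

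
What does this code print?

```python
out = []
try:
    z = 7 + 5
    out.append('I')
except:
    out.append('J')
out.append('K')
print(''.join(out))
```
IK

No exception, try block completes normally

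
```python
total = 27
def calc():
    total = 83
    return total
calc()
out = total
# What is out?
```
27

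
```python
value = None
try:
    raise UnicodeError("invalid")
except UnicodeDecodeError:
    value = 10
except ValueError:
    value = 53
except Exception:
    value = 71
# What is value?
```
53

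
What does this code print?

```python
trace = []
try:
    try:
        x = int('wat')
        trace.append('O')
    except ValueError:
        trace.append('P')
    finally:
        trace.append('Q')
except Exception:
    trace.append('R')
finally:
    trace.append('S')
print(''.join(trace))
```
PQS

Both finally blocks run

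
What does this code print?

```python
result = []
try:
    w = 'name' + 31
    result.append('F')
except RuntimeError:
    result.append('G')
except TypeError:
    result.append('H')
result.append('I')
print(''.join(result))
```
HI

TypeError is caught by its specific handler, not RuntimeError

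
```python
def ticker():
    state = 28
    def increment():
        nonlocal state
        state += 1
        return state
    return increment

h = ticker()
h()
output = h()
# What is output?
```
30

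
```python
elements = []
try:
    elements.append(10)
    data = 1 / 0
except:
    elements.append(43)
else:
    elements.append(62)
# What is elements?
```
[10, 43]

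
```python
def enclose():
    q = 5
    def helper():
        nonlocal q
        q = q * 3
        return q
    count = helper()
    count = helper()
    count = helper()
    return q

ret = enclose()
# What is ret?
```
135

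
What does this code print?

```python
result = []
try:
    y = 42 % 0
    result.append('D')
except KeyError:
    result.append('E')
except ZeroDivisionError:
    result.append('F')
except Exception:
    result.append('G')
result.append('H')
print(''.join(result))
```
FH

ZeroDivisionError matches before generic Exception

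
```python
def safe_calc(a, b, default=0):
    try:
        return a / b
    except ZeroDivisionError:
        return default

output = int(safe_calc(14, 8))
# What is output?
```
1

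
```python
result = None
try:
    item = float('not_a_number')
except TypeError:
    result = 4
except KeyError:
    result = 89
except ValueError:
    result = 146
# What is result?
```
146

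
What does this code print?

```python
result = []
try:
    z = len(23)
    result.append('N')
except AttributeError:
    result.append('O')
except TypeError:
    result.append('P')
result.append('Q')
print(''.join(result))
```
PQ

TypeError is caught by its specific handler, not AttributeError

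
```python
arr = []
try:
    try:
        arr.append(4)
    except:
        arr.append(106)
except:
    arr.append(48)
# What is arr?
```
[4]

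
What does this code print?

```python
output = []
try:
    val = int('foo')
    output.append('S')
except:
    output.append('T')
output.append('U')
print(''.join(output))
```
TU

Exception raised in try, caught by bare except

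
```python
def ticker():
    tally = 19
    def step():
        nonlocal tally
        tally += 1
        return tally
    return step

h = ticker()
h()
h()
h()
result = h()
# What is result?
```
23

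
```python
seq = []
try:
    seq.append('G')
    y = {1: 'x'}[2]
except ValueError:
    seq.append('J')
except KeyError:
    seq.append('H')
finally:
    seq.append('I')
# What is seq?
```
['G', 'H', 'I']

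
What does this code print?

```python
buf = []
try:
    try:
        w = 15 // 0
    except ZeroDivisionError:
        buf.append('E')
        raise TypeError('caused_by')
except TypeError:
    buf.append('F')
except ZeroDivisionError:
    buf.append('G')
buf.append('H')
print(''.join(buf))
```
EFH

TypeError raised and caught, original ZeroDivisionError not re-raised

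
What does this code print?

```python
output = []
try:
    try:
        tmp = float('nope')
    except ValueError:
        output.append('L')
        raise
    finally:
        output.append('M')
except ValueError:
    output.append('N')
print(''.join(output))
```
LMN

finally runs before re-raised exception propagates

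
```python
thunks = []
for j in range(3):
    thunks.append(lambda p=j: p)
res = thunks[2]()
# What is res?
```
2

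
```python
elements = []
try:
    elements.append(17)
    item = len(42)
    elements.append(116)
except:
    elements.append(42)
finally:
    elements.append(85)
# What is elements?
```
[17, 42, 85]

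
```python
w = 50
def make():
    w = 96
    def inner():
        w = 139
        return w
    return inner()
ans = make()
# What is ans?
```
139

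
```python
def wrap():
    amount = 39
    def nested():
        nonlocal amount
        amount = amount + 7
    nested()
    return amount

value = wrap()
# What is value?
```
46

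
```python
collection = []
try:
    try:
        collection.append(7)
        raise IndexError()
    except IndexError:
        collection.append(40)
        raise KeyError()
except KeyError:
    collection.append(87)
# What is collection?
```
[7, 40, 87]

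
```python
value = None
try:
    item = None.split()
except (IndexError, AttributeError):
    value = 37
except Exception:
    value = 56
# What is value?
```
37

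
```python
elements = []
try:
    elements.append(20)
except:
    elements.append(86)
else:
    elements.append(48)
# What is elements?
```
[20, 48]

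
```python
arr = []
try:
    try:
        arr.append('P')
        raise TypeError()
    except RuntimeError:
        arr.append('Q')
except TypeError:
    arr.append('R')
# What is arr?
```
['P', 'R']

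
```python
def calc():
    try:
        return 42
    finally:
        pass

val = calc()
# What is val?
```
42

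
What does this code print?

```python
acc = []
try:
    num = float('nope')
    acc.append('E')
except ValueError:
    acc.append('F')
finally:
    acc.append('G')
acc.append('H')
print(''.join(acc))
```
FGH

finally always runs, even after exception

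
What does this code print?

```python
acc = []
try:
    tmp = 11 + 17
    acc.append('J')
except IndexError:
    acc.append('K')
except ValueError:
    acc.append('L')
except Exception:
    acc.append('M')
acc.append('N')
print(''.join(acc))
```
JN

No exception, try block completes normally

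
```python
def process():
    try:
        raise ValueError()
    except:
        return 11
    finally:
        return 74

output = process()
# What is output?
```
74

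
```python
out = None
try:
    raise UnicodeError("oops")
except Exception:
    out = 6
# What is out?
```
6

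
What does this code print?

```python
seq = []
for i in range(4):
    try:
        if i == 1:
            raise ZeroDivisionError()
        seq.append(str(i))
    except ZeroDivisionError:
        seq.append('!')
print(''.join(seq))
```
0!23

Exception on i=1 caught, loop continues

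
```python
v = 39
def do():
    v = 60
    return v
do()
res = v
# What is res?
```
39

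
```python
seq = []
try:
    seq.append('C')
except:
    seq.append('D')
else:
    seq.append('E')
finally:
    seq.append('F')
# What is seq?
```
['C', 'E', 'F']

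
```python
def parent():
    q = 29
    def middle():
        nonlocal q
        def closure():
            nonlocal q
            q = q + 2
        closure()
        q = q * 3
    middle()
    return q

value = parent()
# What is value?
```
93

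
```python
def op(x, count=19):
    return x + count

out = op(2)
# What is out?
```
21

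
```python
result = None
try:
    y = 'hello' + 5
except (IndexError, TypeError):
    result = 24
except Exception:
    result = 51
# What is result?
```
24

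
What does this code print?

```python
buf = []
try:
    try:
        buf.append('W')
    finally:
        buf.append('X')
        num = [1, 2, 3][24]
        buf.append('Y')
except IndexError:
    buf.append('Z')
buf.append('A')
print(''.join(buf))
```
WXZA

Exception in inner finally caught by outer except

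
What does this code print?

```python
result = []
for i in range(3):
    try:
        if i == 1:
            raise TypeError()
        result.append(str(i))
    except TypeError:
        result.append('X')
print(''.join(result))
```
0X2

Exception on i=1 caught, loop continues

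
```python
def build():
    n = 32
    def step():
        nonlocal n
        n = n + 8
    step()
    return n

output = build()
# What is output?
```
40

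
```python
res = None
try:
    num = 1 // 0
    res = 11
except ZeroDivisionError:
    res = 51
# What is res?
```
51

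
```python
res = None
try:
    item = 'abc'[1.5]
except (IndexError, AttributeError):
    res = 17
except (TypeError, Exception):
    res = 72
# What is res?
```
72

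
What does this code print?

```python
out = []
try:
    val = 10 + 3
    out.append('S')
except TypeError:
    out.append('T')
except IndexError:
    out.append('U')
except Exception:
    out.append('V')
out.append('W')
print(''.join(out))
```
SW

No exception, try block completes normally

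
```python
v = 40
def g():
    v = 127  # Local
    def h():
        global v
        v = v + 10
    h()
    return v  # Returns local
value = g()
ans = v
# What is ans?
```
50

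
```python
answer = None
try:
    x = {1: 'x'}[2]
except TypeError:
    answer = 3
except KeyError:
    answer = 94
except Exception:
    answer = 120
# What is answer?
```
94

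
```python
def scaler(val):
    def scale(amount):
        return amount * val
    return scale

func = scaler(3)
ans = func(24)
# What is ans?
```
72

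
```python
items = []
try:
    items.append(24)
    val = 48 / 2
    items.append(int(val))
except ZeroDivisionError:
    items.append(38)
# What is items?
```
[24, 24]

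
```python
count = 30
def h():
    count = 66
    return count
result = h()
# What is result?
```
66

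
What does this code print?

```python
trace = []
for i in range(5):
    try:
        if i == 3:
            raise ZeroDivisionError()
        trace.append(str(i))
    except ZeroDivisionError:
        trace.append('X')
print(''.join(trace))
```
012X4

Exception on i=3 caught, loop continues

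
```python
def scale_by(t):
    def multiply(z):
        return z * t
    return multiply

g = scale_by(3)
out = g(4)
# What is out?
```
12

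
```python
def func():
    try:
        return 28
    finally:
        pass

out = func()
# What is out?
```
28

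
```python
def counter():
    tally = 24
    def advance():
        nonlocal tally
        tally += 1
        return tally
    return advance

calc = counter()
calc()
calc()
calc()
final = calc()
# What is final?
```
28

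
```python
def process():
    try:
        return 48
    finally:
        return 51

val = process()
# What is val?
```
51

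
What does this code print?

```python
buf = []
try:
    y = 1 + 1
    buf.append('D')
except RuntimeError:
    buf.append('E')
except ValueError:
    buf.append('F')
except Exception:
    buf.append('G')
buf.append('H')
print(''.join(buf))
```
DH

No exception, try block completes normally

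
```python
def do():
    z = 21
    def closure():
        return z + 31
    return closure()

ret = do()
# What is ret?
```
52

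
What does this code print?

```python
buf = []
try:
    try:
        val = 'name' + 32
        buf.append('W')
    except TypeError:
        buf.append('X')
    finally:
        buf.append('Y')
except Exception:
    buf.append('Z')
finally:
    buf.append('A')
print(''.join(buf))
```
XYA

Both finally blocks run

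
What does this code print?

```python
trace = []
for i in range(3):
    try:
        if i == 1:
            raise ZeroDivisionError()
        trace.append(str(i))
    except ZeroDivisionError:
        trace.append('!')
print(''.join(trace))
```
0!2

Exception on i=1 caught, loop continues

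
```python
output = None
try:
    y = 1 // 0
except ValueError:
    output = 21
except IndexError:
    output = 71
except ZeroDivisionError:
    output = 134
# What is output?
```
134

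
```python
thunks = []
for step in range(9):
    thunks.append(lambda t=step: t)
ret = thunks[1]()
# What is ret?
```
1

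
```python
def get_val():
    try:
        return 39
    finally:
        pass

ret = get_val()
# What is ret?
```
39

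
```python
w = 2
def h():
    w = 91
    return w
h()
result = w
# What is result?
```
2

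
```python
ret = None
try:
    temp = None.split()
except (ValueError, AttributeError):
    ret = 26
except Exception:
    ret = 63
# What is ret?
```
26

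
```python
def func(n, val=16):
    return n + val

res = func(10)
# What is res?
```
26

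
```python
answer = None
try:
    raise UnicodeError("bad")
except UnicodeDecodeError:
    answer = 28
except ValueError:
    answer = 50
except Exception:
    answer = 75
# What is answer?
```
50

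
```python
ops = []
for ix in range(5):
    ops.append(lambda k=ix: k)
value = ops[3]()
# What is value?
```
3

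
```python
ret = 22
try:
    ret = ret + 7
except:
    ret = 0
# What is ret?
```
29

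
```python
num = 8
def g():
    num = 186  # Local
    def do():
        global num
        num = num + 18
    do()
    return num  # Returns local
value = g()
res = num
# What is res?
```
26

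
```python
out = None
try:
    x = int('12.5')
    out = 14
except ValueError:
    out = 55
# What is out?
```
55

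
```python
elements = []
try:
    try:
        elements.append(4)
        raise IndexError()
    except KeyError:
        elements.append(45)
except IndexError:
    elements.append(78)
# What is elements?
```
[4, 78]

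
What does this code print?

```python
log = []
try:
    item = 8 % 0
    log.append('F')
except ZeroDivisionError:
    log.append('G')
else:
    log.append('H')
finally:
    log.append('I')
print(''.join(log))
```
GI

Exception: except runs, else skipped, finally runs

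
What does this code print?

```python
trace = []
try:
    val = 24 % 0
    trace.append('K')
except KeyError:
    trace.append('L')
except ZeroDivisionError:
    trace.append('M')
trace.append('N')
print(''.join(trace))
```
MN

ZeroDivisionError is caught by its specific handler, not KeyError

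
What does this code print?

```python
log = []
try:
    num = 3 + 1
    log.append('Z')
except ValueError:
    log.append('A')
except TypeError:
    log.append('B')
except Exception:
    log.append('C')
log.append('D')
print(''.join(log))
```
ZD

No exception, try block completes normally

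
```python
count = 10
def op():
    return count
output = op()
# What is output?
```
10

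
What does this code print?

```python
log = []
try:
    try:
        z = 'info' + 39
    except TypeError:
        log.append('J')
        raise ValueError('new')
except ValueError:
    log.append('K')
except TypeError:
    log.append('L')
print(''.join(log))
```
JK

New ValueError raised, caught by outer ValueError handler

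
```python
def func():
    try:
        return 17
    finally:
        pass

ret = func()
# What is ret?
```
17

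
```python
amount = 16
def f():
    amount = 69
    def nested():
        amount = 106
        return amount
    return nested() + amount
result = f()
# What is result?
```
175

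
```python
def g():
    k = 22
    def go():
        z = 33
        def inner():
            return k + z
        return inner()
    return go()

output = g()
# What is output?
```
55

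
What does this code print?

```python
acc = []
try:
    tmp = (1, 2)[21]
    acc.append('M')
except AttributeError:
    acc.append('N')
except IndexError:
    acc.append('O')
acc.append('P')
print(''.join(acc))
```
OP

IndexError is caught by its specific handler, not AttributeError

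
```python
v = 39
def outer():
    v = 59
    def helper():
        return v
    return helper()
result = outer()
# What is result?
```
59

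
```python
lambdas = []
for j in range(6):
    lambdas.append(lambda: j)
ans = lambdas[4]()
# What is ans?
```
5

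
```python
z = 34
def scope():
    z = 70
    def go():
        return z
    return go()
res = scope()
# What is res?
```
70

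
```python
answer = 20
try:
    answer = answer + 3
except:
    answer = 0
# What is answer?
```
23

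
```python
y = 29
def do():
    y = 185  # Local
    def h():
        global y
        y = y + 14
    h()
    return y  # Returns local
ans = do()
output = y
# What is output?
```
43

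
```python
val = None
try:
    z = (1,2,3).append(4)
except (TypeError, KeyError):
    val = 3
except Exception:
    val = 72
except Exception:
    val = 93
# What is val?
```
72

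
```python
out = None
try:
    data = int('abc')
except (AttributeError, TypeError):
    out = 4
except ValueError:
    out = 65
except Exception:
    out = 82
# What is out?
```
65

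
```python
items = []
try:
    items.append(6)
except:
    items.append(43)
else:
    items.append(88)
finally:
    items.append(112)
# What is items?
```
[6, 88, 112]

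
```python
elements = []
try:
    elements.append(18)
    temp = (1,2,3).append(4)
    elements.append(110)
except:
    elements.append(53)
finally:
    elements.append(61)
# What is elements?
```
[18, 53, 61]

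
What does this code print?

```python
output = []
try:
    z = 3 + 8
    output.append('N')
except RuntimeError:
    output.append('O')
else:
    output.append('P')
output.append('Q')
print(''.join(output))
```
NPQ

else block runs when no exception occurs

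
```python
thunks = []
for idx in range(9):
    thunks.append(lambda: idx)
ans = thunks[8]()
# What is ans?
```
8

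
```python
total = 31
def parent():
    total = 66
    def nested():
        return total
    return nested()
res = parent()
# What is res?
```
66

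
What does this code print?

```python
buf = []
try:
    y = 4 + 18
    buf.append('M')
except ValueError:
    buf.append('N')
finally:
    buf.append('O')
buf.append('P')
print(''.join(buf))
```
MOP

finally runs after normal execution too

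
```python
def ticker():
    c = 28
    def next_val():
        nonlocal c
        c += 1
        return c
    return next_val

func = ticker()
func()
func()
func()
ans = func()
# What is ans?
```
32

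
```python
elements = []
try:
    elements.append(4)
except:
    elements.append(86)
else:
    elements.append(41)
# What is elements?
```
[4, 41]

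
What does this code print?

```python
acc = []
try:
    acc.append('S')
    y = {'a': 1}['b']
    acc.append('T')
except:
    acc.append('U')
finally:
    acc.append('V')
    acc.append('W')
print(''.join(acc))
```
SUVW

Code before exception runs, then except, then all of finally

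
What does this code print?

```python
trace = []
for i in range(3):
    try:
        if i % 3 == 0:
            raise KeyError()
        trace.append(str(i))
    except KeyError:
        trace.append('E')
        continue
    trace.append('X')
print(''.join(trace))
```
E1X2X

continue in except skips rest of loop body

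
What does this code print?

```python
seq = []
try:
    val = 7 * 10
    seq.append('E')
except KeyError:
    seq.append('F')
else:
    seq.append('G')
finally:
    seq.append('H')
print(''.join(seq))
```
EGH

else runs before finally when no exception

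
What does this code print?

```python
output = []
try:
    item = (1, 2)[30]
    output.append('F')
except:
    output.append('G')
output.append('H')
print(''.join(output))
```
GH

Exception raised in try, caught by bare except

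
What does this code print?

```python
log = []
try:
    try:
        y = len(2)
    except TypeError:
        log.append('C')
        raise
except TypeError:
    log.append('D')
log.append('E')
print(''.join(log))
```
CDE

raise without argument re-raises current exception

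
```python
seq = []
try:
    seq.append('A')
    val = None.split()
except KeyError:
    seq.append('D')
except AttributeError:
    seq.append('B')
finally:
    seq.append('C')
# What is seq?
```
['A', 'B', 'C']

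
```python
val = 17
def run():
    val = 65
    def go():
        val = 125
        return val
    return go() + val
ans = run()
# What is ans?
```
190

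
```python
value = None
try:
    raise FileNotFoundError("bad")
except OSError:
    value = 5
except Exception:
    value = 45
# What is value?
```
5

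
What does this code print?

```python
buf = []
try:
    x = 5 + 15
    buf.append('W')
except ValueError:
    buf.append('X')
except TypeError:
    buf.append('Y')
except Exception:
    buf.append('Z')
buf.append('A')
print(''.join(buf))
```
WA

No exception, try block completes normally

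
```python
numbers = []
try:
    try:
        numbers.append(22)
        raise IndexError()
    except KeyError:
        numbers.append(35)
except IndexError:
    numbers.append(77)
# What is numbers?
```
[22, 77]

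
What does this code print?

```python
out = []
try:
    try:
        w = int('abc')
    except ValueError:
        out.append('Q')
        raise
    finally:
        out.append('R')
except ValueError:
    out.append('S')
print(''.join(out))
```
QRS

finally runs before re-raised exception propagates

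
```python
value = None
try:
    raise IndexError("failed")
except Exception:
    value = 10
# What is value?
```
10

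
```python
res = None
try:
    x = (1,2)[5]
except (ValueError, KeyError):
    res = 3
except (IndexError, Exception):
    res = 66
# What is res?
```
66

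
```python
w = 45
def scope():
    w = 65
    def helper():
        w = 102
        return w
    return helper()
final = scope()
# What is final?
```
102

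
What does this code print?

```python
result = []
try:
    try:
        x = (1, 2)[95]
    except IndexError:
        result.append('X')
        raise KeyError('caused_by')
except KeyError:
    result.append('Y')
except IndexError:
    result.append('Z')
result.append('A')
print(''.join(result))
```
XYA

KeyError raised and caught, original IndexError not re-raised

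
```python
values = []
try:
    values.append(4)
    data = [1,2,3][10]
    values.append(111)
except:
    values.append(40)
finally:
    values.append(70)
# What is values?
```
[4, 40, 70]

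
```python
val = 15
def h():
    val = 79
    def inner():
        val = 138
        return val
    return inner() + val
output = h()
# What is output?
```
217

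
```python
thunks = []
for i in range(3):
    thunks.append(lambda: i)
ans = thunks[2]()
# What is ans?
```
2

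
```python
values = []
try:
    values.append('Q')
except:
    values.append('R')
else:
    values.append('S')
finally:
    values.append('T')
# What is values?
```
['Q', 'S', 'T']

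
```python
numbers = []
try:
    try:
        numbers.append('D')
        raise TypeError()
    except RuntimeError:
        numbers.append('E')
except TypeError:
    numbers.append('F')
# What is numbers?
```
['D', 'F']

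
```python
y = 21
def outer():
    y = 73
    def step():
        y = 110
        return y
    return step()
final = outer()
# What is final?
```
110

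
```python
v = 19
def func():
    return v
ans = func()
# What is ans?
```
19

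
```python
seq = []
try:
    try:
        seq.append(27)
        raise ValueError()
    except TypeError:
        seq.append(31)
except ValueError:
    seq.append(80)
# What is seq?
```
[27, 80]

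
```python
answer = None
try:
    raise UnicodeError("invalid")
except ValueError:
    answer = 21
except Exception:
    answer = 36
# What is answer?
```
21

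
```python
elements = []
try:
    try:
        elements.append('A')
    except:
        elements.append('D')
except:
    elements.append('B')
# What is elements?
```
['A']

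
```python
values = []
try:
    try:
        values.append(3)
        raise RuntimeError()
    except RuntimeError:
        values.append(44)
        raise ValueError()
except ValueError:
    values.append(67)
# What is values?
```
[3, 44, 67]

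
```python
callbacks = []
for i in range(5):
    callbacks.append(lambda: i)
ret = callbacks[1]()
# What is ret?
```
4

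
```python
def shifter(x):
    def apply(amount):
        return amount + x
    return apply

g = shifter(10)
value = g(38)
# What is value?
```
48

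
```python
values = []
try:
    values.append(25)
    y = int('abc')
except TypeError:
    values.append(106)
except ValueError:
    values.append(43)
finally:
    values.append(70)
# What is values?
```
[25, 43, 70]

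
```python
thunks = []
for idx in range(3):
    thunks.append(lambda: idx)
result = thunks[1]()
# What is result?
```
2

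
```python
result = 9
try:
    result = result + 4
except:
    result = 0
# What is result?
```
13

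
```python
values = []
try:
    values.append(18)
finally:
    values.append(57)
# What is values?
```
[18, 57]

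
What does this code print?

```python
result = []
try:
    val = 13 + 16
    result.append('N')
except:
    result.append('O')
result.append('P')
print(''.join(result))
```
NP

No exception, try block completes normally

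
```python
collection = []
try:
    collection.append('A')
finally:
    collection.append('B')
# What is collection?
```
['A', 'B']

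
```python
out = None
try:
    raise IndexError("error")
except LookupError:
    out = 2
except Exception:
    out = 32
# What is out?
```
2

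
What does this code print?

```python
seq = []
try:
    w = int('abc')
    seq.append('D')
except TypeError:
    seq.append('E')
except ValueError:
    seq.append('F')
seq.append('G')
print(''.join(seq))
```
FG

ValueError is caught by its specific handler, not TypeError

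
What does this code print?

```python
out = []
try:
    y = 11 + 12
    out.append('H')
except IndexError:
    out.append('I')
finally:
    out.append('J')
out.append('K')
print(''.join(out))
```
HJK

finally runs after normal execution too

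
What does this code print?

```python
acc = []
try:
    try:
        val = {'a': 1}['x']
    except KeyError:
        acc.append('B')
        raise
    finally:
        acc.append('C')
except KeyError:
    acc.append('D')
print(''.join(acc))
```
BCD

finally runs before re-raised exception propagates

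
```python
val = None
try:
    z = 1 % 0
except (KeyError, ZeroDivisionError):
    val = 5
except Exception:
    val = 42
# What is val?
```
5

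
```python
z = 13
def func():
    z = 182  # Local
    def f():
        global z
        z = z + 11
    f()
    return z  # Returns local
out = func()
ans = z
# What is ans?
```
24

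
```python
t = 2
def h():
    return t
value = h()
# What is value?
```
2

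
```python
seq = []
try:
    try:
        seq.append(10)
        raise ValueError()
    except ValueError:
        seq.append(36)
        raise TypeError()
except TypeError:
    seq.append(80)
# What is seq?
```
[10, 36, 80]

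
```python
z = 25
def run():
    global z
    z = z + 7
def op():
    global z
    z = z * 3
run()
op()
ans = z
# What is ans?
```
96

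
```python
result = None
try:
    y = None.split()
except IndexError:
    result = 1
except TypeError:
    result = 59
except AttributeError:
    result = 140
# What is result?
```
140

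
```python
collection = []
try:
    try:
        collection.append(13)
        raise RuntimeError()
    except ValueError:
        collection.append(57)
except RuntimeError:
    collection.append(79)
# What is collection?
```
[13, 79]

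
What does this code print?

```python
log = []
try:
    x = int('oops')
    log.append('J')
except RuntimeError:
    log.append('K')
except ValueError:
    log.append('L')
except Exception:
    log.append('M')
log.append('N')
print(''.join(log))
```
LN

ValueError matches before generic Exception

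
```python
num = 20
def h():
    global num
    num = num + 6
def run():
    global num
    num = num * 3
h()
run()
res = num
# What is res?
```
78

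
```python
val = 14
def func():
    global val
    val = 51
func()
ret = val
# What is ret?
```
51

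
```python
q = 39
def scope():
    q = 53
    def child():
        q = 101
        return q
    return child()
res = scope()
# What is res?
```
101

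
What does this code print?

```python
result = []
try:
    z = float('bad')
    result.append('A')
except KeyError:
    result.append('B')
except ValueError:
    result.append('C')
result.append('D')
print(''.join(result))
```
CD

ValueError is caught by its specific handler, not KeyError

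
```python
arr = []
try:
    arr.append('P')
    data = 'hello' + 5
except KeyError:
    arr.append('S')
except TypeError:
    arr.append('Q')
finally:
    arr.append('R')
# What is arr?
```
['P', 'Q', 'R']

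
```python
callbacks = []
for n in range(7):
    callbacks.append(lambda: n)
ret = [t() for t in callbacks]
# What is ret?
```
[6, 6, 6, 6, 6, 6, 6]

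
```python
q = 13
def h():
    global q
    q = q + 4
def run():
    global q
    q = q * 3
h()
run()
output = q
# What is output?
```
51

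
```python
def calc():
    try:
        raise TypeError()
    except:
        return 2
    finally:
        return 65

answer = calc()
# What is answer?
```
65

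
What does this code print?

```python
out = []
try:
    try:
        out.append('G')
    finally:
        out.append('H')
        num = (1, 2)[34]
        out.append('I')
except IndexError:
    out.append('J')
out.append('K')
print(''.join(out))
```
GHJK

Exception in inner finally caught by outer except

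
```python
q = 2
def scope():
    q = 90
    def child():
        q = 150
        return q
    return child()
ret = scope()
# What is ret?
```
150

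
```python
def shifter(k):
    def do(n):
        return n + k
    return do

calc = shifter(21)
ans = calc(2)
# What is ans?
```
23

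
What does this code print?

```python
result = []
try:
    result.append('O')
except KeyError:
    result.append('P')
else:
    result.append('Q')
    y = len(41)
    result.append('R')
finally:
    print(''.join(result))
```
OQ

Try succeeds, else appends 'Q', TypeError in else is uncaught, finally prints before exception propagates ('R' never appended)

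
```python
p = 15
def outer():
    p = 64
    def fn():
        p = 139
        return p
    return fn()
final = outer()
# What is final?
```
139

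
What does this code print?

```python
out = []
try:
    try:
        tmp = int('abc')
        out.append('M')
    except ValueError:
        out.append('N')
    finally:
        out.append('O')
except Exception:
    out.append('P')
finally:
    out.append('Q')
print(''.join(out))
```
NOQ

Both finally blocks run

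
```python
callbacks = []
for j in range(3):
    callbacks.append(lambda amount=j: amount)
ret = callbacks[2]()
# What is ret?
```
2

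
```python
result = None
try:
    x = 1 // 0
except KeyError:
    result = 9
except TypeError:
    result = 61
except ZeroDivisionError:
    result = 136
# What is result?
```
136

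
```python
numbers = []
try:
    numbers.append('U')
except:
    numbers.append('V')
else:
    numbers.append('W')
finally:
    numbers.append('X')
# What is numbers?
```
['U', 'W', 'X']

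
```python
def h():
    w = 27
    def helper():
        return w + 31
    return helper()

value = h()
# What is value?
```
58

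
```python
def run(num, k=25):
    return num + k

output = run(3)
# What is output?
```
28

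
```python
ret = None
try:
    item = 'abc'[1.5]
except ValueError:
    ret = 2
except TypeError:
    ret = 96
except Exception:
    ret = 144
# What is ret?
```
96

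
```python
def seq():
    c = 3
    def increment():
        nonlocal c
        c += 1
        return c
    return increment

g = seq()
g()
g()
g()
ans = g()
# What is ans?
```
7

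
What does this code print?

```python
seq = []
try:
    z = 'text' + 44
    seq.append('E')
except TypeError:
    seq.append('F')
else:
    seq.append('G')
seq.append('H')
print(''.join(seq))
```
FH

else block skipped when exception is caught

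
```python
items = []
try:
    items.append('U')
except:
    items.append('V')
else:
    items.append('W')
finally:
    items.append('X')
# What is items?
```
['U', 'W', 'X']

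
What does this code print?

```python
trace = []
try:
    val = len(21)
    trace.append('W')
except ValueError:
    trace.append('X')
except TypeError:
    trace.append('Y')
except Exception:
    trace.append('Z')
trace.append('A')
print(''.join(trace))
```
YA

TypeError matches before generic Exception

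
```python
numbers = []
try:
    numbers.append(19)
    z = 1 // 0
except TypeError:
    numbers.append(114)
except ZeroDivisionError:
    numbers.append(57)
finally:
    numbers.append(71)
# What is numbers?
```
[19, 57, 71]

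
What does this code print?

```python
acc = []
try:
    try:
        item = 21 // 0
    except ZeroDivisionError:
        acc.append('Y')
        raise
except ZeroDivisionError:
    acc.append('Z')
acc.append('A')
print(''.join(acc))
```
YZA

raise without argument re-raises current exception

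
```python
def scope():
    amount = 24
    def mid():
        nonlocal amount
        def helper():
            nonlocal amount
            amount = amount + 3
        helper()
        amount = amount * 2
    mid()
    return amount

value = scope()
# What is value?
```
54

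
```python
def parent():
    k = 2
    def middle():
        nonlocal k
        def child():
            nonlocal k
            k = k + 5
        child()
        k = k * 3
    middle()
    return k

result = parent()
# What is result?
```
21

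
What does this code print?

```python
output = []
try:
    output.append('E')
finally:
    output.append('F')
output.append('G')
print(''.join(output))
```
EFG

try/finally without except, no exception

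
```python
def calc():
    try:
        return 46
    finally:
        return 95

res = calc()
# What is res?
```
95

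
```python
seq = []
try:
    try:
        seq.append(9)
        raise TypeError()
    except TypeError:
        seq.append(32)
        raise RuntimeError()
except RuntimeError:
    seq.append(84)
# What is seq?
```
[9, 32, 84]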